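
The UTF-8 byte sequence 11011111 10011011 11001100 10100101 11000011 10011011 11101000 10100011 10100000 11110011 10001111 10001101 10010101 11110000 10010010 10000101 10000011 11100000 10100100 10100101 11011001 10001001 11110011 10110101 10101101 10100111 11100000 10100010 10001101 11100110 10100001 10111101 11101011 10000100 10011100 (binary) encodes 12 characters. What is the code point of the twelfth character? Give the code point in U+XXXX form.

Offset 0: leading byte 0xDF = 11011111 → 2-byte char #1 = DF 9B.
Offset 2: leading byte 0xCC = 11001100 → 2-byte char #2 = CC A5.
Offset 4: leading byte 0xC3 = 11000011 → 2-byte char #3 = C3 9B.
Offset 6: leading byte 0xE8 = 11101000 → 3-byte char #4 = E8 A3 A0.
Offset 9: leading byte 0xF3 = 11110011 → 4-byte char #5 = F3 8F 8D 95.
Offset 13: leading byte 0xF0 = 11110000 → 4-byte char #6 = F0 92 85 83.
Offset 17: leading byte 0xE0 = 11100000 → 3-byte char #7 = E0 A4 A5.
Offset 20: leading byte 0xD9 = 11011001 → 2-byte char #8 = D9 89.
Offset 22: leading byte 0xF3 = 11110011 → 4-byte char #9 = F3 B5 AD A7.
Offset 26: leading byte 0xE0 = 11100000 → 3-byte char #10 = E0 A2 8D.
Offset 29: leading byte 0xE6 = 11100110 → 3-byte char #11 = E6 A1 BD.
Offset 32: leading byte 0xEB = 11101011 → 3-byte char #12 = EB 84 9C.
Leading byte 0xEB = 11101011 matches 1110xxxx → 3-byte sequence.
Byte 1: 0xEB = 11101011, payload 1011 (4 bits).
Byte 2: 0x84 = 10000100 (10xxxxxx ✓), payload 000100.
Byte 3: 0x9C = 10011100 (10xxxxxx ✓), payload 011100.
Concatenate: 1011000100011100 = 0xB11C (16 bits → U+B11C).

U+B11C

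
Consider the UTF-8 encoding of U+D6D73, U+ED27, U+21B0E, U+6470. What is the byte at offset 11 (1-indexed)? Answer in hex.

0x8E

1-indexed offset 11 is 0-indexed offset 10.
U+D6D73 → 4-byte form F3 96 B5 B3 at offsets 0–3.
U+ED27 → 3-byte form EE B4 A7 at offsets 4–6.
U+21B0E → 4-byte form F0 A1 AC 8E at offsets 7–10.
Offset 10 falls in char 3's range; it's byte 4 of F0 A1 AC 8E = 0x8E.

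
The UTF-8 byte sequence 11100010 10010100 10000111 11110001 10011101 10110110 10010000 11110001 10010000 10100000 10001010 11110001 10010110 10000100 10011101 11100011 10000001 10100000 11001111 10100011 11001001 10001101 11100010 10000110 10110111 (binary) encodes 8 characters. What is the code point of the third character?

Offset 0: leading byte 0xE2 = 11100010 → 3-byte char #1 = E2 94 87.
Offset 3: leading byte 0xF1 = 11110001 → 4-byte char #2 = F1 9D B6 90.
Offset 7: leading byte 0xF1 = 11110001 → 4-byte char #3 = F1 90 A0 8A.
Leading byte 0xF1 = 11110001 matches 11110xxx → 4-byte sequence.
Byte 1: 0xF1 = 11110001, payload 001 (3 bits).
Byte 2: 0x90 = 10010000 (10xxxxxx ✓), payload 010000.
Byte 3: 0xA0 = 10100000 (10xxxxxx ✓), payload 100000.
Byte 4: 0x8A = 10001010 (10xxxxxx ✓), payload 001010.
Concatenate: 001010000100000001010 = 0x5080A (21 bits → U+5080A).

U+5080A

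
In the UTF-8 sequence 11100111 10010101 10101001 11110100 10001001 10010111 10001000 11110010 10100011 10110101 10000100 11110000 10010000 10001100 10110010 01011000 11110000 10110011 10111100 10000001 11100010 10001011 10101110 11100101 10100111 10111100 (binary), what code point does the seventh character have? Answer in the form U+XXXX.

Offset 0: leading byte 0xE7 = 11100111 → 3-byte char #1 = E7 95 A9.
Offset 3: leading byte 0xF4 = 11110100 → 4-byte char #2 = F4 89 97 88.
Offset 7: leading byte 0xF2 = 11110010 → 4-byte char #3 = F2 A3 B5 84.
Offset 11: leading byte 0xF0 = 11110000 → 4-byte char #4 = F0 90 8C B2.
Offset 15: leading byte 0x58 = 01011000 → 1-byte char #5 = 58.
Offset 16: leading byte 0xF0 = 11110000 → 4-byte char #6 = F0 B3 BC 81.
Offset 20: leading byte 0xE2 = 11100010 → 3-byte char #7 = E2 8B AE.
Leading byte 0xE2 = 11100010 matches 1110xxxx → 3-byte sequence.
Byte 1: 0xE2 = 11100010, payload 0010 (4 bits).
Byte 2: 0x8B = 10001011 (10xxxxxx ✓), payload 001011.
Byte 3: 0xAE = 10101110 (10xxxxxx ✓), payload 101110.
Concatenate: 0010001011101110 = 0x22EE (16 bits → U+22EE).

U+22EE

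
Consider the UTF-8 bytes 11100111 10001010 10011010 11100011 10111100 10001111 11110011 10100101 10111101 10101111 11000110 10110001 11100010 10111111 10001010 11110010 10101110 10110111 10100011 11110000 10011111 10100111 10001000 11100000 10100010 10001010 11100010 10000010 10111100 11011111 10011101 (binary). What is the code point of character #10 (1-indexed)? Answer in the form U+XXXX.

U+07DD

Offset 0: leading byte 0xE7 = 11100111 → 3-byte char #1 = E7 8A 9A.
Offset 3: leading byte 0xE3 = 11100011 → 3-byte char #2 = E3 BC 8F.
Offset 6: leading byte 0xF3 = 11110011 → 4-byte char #3 = F3 A5 BD AF.
Offset 10: leading byte 0xC6 = 11000110 → 2-byte char #4 = C6 B1.
Offset 12: leading byte 0xE2 = 11100010 → 3-byte char #5 = E2 BF 8A.
Offset 15: leading byte 0xF2 = 11110010 → 4-byte char #6 = F2 AE B7 A3.
Offset 19: leading byte 0xF0 = 11110000 → 4-byte char #7 = F0 9F A7 88.
Offset 23: leading byte 0xE0 = 11100000 → 3-byte char #8 = E0 A2 8A.
Offset 26: leading byte 0xE2 = 11100010 → 3-byte char #9 = E2 82 BC.
Offset 29: leading byte 0xDF = 11011111 → 2-byte char #10 = DF 9D.
Leading byte 0xDF = 11011111 matches 110xxxxx → 2-byte sequence.
Byte 1: 0xDF = 11011111, payload 11111 (5 bits).
Byte 2: 0x9D = 10011101 (10xxxxxx ✓), payload 011101.
Concatenate: 11111011101 = 0x7DD (11 bits → U+07DD).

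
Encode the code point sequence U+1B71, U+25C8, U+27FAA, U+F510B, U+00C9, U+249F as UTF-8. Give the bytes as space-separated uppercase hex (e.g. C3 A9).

E1 AD B1 E2 97 88 F0 A7 BE AA F3 B5 84 8B C3 89 E2 92 9F

U+1B71: 3-byte form → E1 AD B1.
U+25C8: 3-byte form → E2 97 88.
U+27FAA: 4-byte form → F0 A7 BE AA.
U+F510B: 4-byte form → F3 B5 84 8B.
U+00C9: 2-byte form → C3 89.
U+249F: 3-byte form → E2 92 9F.
Concatenated (19 bytes): E1 AD B1 E2 97 88 F0 A7 BE AA F3 B5 84 8B C3 89 E2 92 9F.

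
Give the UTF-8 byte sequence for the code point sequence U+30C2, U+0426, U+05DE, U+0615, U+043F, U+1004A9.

E3 83 82 D0 A6 D7 9E D8 95 D0 BF F4 80 92 A9

U+30C2: 3-byte form → E3 83 82.
U+0426: 2-byte form → D0 A6.
U+05DE: 2-byte form → D7 9E.
U+0615: 2-byte form → D8 95.
U+043F: 2-byte form → D0 BF.
U+1004A9: 4-byte form → F4 80 92 A9.
Concatenated (15 bytes): E3 83 82 D0 A6 D7 9E D8 95 D0 BF F4 80 92 A9.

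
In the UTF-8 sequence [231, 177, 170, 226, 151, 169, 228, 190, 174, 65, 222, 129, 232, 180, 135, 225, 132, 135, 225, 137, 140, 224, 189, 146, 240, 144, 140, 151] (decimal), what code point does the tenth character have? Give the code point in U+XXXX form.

U+10317

Offset 0: leading byte 0xE7 = 11100111 → 3-byte char #1 = E7 B1 AA.
Offset 3: leading byte 0xE2 = 11100010 → 3-byte char #2 = E2 97 A9.
Offset 6: leading byte 0xE4 = 11100100 → 3-byte char #3 = E4 BE AE.
Offset 9: leading byte 0x41 = 01000001 → 1-byte char #4 = 41.
Offset 10: leading byte 0xDE = 11011110 → 2-byte char #5 = DE 81.
Offset 12: leading byte 0xE8 = 11101000 → 3-byte char #6 = E8 B4 87.
Offset 15: leading byte 0xE1 = 11100001 → 3-byte char #7 = E1 84 87.
Offset 18: leading byte 0xE1 = 11100001 → 3-byte char #8 = E1 89 8C.
Offset 21: leading byte 0xE0 = 11100000 → 3-byte char #9 = E0 BD 92.
Offset 24: leading byte 0xF0 = 11110000 → 4-byte char #10 = F0 90 8C 97.
Leading byte 0xF0 = 11110000 matches 11110xxx → 4-byte sequence.
Byte 1: 0xF0 = 11110000, payload 000 (3 bits).
Byte 2: 0x90 = 10010000 (10xxxxxx ✓), payload 010000.
Byte 3: 0x8C = 10001100 (10xxxxxx ✓), payload 001100.
Byte 4: 0x97 = 10010111 (10xxxxxx ✓), payload 010111.
Concatenate: 000010000001100010111 = 0x10317 (21 bits → U+10317).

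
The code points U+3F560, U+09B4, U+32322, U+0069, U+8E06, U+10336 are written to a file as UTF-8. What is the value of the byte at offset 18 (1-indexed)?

0x8C

1-indexed offset 18 is 0-indexed offset 17.
U+3F560 → 4-byte form F0 BF 95 A0 at offsets 0–3.
U+09B4 → 3-byte form E0 A6 B4 at offsets 4–6.
U+32322 → 4-byte form F0 B2 8C A2 at offsets 7–10.
U+0069 → 1-byte form 69 at offsets 11–11.
U+8E06 → 3-byte form E8 B8 86 at offsets 12–14.
U+10336 → 4-byte form F0 90 8C B6 at offsets 15–18.
Offset 17 falls in char 6's range; it's byte 3 of F0 90 8C B6 = 0x8C.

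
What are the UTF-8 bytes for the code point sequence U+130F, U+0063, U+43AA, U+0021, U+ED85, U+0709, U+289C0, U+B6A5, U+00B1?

E1 8C 8F 63 E4 8E AA 21 EE B6 85 DC 89 F0 A8 A7 80 EB 9A A5 C2 B1

U+130F: 3-byte form → E1 8C 8F.
U+0063: 1-byte form → 63.
U+43AA: 3-byte form → E4 8E AA.
U+0021: 1-byte form → 21.
U+ED85: 3-byte form → EE B6 85.
U+0709: 2-byte form → DC 89.
U+289C0: 4-byte form → F0 A8 A7 80.
U+B6A5: 3-byte form → EB 9A A5.
U+00B1: 2-byte form → C2 B1.
Concatenated (22 bytes): E1 8C 8F 63 E4 8E AA 21 EE B6 85 DC 89 F0 A8 A7 80 EB 9A A5 C2 B1.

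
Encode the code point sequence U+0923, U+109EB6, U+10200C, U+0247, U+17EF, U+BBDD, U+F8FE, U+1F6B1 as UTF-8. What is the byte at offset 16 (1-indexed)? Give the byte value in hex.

0xAF

1-indexed offset 16 is 0-indexed offset 15.
U+0923 → 3-byte form E0 A4 A3 at offsets 0–2.
U+109EB6 → 4-byte form F4 89 BA B6 at offsets 3–6.
U+10200C → 4-byte form F4 82 80 8C at offsets 7–10.
U+0247 → 2-byte form C9 87 at offsets 11–12.
U+17EF → 3-byte form E1 9F AF at offsets 13–15.
Offset 15 falls in char 5's range; it's byte 3 of E1 9F AF = 0xAF.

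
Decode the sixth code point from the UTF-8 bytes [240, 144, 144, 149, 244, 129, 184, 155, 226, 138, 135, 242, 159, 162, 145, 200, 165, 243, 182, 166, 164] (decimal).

U+F69A4

Offset 0: leading byte 0xF0 = 11110000 → 4-byte char #1 = F0 90 90 95.
Offset 4: leading byte 0xF4 = 11110100 → 4-byte char #2 = F4 81 B8 9B.
Offset 8: leading byte 0xE2 = 11100010 → 3-byte char #3 = E2 8A 87.
Offset 11: leading byte 0xF2 = 11110010 → 4-byte char #4 = F2 9F A2 91.
Offset 15: leading byte 0xC8 = 11001000 → 2-byte char #5 = C8 A5.
Offset 17: leading byte 0xF3 = 11110011 → 4-byte char #6 = F3 B6 A6 A4.
Leading byte 0xF3 = 11110011 matches 11110xxx → 4-byte sequence.
Byte 1: 0xF3 = 11110011, payload 011 (3 bits).
Byte 2: 0xB6 = 10110110 (10xxxxxx ✓), payload 110110.
Byte 3: 0xA6 = 10100110 (10xxxxxx ✓), payload 100110.
Byte 4: 0xA4 = 10100100 (10xxxxxx ✓), payload 100100.
Concatenate: 011110110100110100100 = 0xF69A4 (21 bits → U+F69A4).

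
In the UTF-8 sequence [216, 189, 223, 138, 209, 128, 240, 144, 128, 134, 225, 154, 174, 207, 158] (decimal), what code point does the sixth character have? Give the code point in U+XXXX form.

Offset 0: leading byte 0xD8 = 11011000 → 2-byte char #1 = D8 BD.
Offset 2: leading byte 0xDF = 11011111 → 2-byte char #2 = DF 8A.
Offset 4: leading byte 0xD1 = 11010001 → 2-byte char #3 = D1 80.
Offset 6: leading byte 0xF0 = 11110000 → 4-byte char #4 = F0 90 80 86.
Offset 10: leading byte 0xE1 = 11100001 → 3-byte char #5 = E1 9A AE.
Offset 13: leading byte 0xCF = 11001111 → 2-byte char #6 = CF 9E.
Leading byte 0xCF = 11001111 matches 110xxxxx → 2-byte sequence.
Byte 1: 0xCF = 11001111, payload 01111 (5 bits).
Byte 2: 0x9E = 10011110 (10xxxxxx ✓), payload 011110.
Concatenate: 01111011110 = 0x3DE (11 bits → U+03DE).

U+03DE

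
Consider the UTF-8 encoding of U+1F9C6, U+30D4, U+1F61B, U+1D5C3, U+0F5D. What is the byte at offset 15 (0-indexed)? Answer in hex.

0xE0

U+1F9C6 → 4-byte form F0 9F A7 86 at offsets 0–3.
U+30D4 → 3-byte form E3 83 94 at offsets 4–6.
U+1F61B → 4-byte form F0 9F 98 9B at offsets 7–10.
U+1D5C3 → 4-byte form F0 9D 97 83 at offsets 11–14.
U+0F5D → 3-byte form E0 BD 9D at offsets 15–17.
Offset 15 falls in char 5's range; it's byte 1 of E0 BD 9D = 0xE0.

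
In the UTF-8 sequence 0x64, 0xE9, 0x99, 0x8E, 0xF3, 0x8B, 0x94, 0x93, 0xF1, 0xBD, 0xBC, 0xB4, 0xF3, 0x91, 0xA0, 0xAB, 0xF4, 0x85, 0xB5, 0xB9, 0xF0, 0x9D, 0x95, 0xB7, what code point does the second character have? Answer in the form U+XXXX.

Offset 0: leading byte 0x64 = 01100100 → 1-byte char #1 = 64.
Offset 1: leading byte 0xE9 = 11101001 → 3-byte char #2 = E9 99 8E.
Leading byte 0xE9 = 11101001 matches 1110xxxx → 3-byte sequence.
Byte 1: 0xE9 = 11101001, payload 1001 (4 bits).
Byte 2: 0x99 = 10011001 (10xxxxxx ✓), payload 011001.
Byte 3: 0x8E = 10001110 (10xxxxxx ✓), payload 001110.
Concatenate: 1001011001001110 = 0x964E (16 bits → U+964E).

U+964E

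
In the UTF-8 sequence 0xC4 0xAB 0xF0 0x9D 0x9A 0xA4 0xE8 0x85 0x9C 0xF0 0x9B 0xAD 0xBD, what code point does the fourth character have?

U+1BB7D

Offset 0: leading byte 0xC4 = 11000100 → 2-byte char #1 = C4 AB.
Offset 2: leading byte 0xF0 = 11110000 → 4-byte char #2 = F0 9D 9A A4.
Offset 6: leading byte 0xE8 = 11101000 → 3-byte char #3 = E8 85 9C.
Offset 9: leading byte 0xF0 = 11110000 → 4-byte char #4 = F0 9B AD BD.
Leading byte 0xF0 = 11110000 matches 11110xxx → 4-byte sequence.
Byte 1: 0xF0 = 11110000, payload 000 (3 bits).
Byte 2: 0x9B = 10011011 (10xxxxxx ✓), payload 011011.
Byte 3: 0xAD = 10101101 (10xxxxxx ✓), payload 101101.
Byte 4: 0xBD = 10111101 (10xxxxxx ✓), payload 111101.
Concatenate: 000011011101101111101 = 0x1BB7D (21 bits → U+1BB7D).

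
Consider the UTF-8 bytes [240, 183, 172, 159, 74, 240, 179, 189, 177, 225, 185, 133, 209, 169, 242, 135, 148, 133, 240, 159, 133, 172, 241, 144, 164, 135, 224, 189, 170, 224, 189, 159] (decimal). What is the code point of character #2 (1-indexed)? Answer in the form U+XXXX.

U+004A

Offset 0: leading byte 0xF0 = 11110000 → 4-byte char #1 = F0 B7 AC 9F.
Offset 4: leading byte 0x4A = 01001010 → 1-byte char #2 = 4A.
Leading byte 0x4A = 01001010 matches 0xxxxxxx → 1-byte sequence.
Byte 1: 0x4A = 01001010, payload 1001010 (7 bits).
Concatenate: 1001010 = 0x4A (7 bits → U+004A).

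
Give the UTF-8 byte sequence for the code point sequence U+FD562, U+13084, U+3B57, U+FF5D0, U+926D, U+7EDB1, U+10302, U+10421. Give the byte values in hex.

U+FD562: 4-byte form → F3 BD 95 A2.
U+13084: 4-byte form → F0 93 82 84.
U+3B57: 3-byte form → E3 AD 97.
U+FF5D0: 4-byte form → F3 BF 97 90.
U+926D: 3-byte form → E9 89 AD.
U+7EDB1: 4-byte form → F1 BE B6 B1.
U+10302: 4-byte form → F0 90 8C 82.
U+10421: 4-byte form → F0 90 90 A1.
Concatenated (30 bytes): F3 BD 95 A2 F0 93 82 84 E3 AD 97 F3 BF 97 90 E9 89 AD F1 BE B6 B1 F0 90 8C 82 F0 90 90 A1.

F3 BD 95 A2 F0 93 82 84 E3 AD 97 F3 BF 97 90 E9 89 AD F1 BE B6 B1 F0 90 8C 82 F0 90 90 A1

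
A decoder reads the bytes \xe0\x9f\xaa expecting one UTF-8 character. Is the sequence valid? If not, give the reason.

Leading byte 0xE0 = 11100000 → 3-byte form.
Continuation bytes all match 10xxxxxx. Payload decodes to 0x7EA.
But 0x7EA < 0x800, the minimum for a 3-byte sequence — this is an overlong encoding.

invalid (overlong encoding)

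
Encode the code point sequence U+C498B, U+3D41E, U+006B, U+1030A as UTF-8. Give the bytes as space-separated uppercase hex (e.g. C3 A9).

U+C498B: 4-byte form → F3 84 A6 8B.
U+3D41E: 4-byte form → F0 BD 90 9E.
U+006B: 1-byte form → 6B.
U+1030A: 4-byte form → F0 90 8C 8A.
Concatenated (13 bytes): F3 84 A6 8B F0 BD 90 9E 6B F0 90 8C 8A.

F3 84 A6 8B F0 BD 90 9E 6B F0 90 8C 8A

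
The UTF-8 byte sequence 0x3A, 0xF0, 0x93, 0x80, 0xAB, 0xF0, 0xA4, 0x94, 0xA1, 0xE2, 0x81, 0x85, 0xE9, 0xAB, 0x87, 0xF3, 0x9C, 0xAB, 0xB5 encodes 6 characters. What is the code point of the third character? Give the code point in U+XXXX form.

Offset 0: leading byte 0x3A = 00111010 → 1-byte char #1 = 3A.
Offset 1: leading byte 0xF0 = 11110000 → 4-byte char #2 = F0 93 80 AB.
Offset 5: leading byte 0xF0 = 11110000 → 4-byte char #3 = F0 A4 94 A1.
Leading byte 0xF0 = 11110000 matches 11110xxx → 4-byte sequence.
Byte 1: 0xF0 = 11110000, payload 000 (3 bits).
Byte 2: 0xA4 = 10100100 (10xxxxxx ✓), payload 100100.
Byte 3: 0x94 = 10010100 (10xxxxxx ✓), payload 010100.
Byte 4: 0xA1 = 10100001 (10xxxxxx ✓), payload 100001.
Concatenate: 000100100010100100001 = 0x24521 (21 bits → U+24521).

U+24521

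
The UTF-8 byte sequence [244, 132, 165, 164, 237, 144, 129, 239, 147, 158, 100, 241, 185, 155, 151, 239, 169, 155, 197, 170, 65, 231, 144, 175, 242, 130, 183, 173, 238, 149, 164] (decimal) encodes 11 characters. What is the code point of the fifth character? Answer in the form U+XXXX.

Offset 0: leading byte 0xF4 = 11110100 → 4-byte char #1 = F4 84 A5 A4.
Offset 4: leading byte 0xED = 11101101 → 3-byte char #2 = ED 90 81.
Offset 7: leading byte 0xEF = 11101111 → 3-byte char #3 = EF 93 9E.
Offset 10: leading byte 0x64 = 01100100 → 1-byte char #4 = 64.
Offset 11: leading byte 0xF1 = 11110001 → 4-byte char #5 = F1 B9 9B 97.
Leading byte 0xF1 = 11110001 matches 11110xxx → 4-byte sequence.
Byte 1: 0xF1 = 11110001, payload 001 (3 bits).
Byte 2: 0xB9 = 10111001 (10xxxxxx ✓), payload 111001.
Byte 3: 0x9B = 10011011 (10xxxxxx ✓), payload 011011.
Byte 4: 0x97 = 10010111 (10xxxxxx ✓), payload 010111.
Concatenate: 001111001011011010111 = 0x796D7 (21 bits → U+796D7).

U+796D7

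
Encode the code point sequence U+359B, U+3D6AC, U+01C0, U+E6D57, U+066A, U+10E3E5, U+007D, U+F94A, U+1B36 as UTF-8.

E3 96 9B F0 BD 9A AC C7 80 F3 A6 B5 97 D9 AA F4 8E 8F A5 7D EF A5 8A E1 AC B6

U+359B: 3-byte form → E3 96 9B.
U+3D6AC: 4-byte form → F0 BD 9A AC.
U+01C0: 2-byte form → C7 80.
U+E6D57: 4-byte form → F3 A6 B5 97.
U+066A: 2-byte form → D9 AA.
U+10E3E5: 4-byte form → F4 8E 8F A5.
U+007D: 1-byte form → 7D.
U+F94A: 3-byte form → EF A5 8A.
U+1B36: 3-byte form → E1 AC B6.
Concatenated (26 bytes): E3 96 9B F0 BD 9A AC C7 80 F3 A6 B5 97 D9 AA F4 8E 8F A5 7D EF A5 8A E1 AC B6.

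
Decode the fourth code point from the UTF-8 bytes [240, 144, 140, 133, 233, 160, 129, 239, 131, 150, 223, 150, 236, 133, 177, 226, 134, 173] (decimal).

U+07D6

Offset 0: leading byte 0xF0 = 11110000 → 4-byte char #1 = F0 90 8C 85.
Offset 4: leading byte 0xE9 = 11101001 → 3-byte char #2 = E9 A0 81.
Offset 7: leading byte 0xEF = 11101111 → 3-byte char #3 = EF 83 96.
Offset 10: leading byte 0xDF = 11011111 → 2-byte char #4 = DF 96.
Leading byte 0xDF = 11011111 matches 110xxxxx → 2-byte sequence.
Byte 1: 0xDF = 11011111, payload 11111 (5 bits).
Byte 2: 0x96 = 10010110 (10xxxxxx ✓), payload 010110.
Concatenate: 11111010110 = 0x7D6 (11 bits → U+07D6).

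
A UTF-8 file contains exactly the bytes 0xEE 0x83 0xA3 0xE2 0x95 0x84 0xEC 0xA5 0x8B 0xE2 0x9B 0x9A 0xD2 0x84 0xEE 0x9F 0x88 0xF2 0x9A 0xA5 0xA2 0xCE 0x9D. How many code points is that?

Byte at offset 0: 0xEE = 11101110 → 3-byte char (#1). Advance 3.
Byte at offset 3: 0xE2 = 11100010 → 3-byte char (#2). Advance 3.
Byte at offset 6: 0xEC = 11101100 → 3-byte char (#3). Advance 3.
Byte at offset 9: 0xE2 = 11100010 → 3-byte char (#4). Advance 3.
Byte at offset 12: 0xD2 = 11010010 → 2-byte char (#5). Advance 2.
Byte at offset 14: 0xEE = 11101110 → 3-byte char (#6). Advance 3.
Byte at offset 17: 0xF2 = 11110010 → 4-byte char (#7). Advance 4.
Byte at offset 21: 0xCE = 11001110 → 2-byte char (#8). Advance 2.
Reached end at offset 23 after 8 code points.

8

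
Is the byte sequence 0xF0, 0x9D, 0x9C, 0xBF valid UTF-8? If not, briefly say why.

Leading byte 0xF0 = 11110000 → 4-byte form.
Continuation bytes 0x9D=10011101, 0x9C=10011100, 0xBF=10111111 all match 10xxxxxx.
Decoded value 0x1D73F is ≥ 0x10000 (shortest form) and not a surrogate.

valid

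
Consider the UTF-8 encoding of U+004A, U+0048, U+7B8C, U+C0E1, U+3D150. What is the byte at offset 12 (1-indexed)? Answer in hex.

1-indexed offset 12 is 0-indexed offset 11.
U+004A → 1-byte form 4A at offsets 0–0.
U+0048 → 1-byte form 48 at offsets 1–1.
U+7B8C → 3-byte form E7 AE 8C at offsets 2–4.
U+C0E1 → 3-byte form EC 83 A1 at offsets 5–7.
U+3D150 → 4-byte form F0 BD 85 90 at offsets 8–11.
Offset 11 falls in char 5's range; it's byte 4 of F0 BD 85 90 = 0x90.

0x90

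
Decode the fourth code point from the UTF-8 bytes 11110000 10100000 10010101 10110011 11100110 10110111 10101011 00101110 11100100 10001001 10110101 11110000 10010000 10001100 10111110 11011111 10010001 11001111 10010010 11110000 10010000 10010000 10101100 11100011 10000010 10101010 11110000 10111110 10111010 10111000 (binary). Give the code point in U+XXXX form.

Offset 0: leading byte 0xF0 = 11110000 → 4-byte char #1 = F0 A0 95 B3.
Offset 4: leading byte 0xE6 = 11100110 → 3-byte char #2 = E6 B7 AB.
Offset 7: leading byte 0x2E = 00101110 → 1-byte char #3 = 2E.
Offset 8: leading byte 0xE4 = 11100100 → 3-byte char #4 = E4 89 B5.
Leading byte 0xE4 = 11100100 matches 1110xxxx → 3-byte sequence.
Byte 1: 0xE4 = 11100100, payload 0100 (4 bits).
Byte 2: 0x89 = 10001001 (10xxxxxx ✓), payload 001001.
Byte 3: 0xB5 = 10110101 (10xxxxxx ✓), payload 110101.
Concatenate: 0100001001110101 = 0x4275 (16 bits → U+4275).

U+4275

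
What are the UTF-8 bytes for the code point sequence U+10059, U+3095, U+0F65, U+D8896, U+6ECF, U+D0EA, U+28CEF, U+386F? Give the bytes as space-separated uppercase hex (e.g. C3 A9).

F0 90 81 99 E3 82 95 E0 BD A5 F3 98 A2 96 E6 BB 8F ED 83 AA F0 A8 B3 AF E3 A1 AF

U+10059: 4-byte form → F0 90 81 99.
U+3095: 3-byte form → E3 82 95.
U+0F65: 3-byte form → E0 BD A5.
U+D8896: 4-byte form → F3 98 A2 96.
U+6ECF: 3-byte form → E6 BB 8F.
U+D0EA: 3-byte form → ED 83 AA.
U+28CEF: 4-byte form → F0 A8 B3 AF.
U+386F: 3-byte form → E3 A1 AF.
Concatenated (27 bytes): F0 90 81 99 E3 82 95 E0 BD A5 F3 98 A2 96 E6 BB 8F ED 83 AA F0 A8 B3 AF E3 A1 AF.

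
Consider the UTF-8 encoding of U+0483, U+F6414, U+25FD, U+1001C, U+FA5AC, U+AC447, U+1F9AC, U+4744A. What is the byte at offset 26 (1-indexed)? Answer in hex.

1-indexed offset 26 is 0-indexed offset 25.
U+0483 → 2-byte form D2 83 at offsets 0–1.
U+F6414 → 4-byte form F3 B6 90 94 at offsets 2–5.
U+25FD → 3-byte form E2 97 BD at offsets 6–8.
U+1001C → 4-byte form F0 90 80 9C at offsets 9–12.
U+FA5AC → 4-byte form F3 BA 96 AC at offsets 13–16.
U+AC447 → 4-byte form F2 AC 91 87 at offsets 17–20.
U+1F9AC → 4-byte form F0 9F A6 AC at offsets 21–24.
U+4744A → 4-byte form F1 87 91 8A at offsets 25–28.
Offset 25 falls in char 8's range; it's byte 1 of F1 87 91 8A = 0xF1.

0xF1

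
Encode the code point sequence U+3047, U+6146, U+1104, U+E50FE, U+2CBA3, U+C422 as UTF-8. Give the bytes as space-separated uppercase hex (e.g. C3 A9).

E3 81 87 E6 85 86 E1 84 84 F3 A5 83 BE F0 AC AE A3 EC 90 A2

U+3047: 3-byte form → E3 81 87.
U+6146: 3-byte form → E6 85 86.
U+1104: 3-byte form → E1 84 84.
U+E50FE: 4-byte form → F3 A5 83 BE.
U+2CBA3: 4-byte form → F0 AC AE A3.
U+C422: 3-byte form → EC 90 A2.
Concatenated (20 bytes): E3 81 87 E6 85 86 E1 84 84 F3 A5 83 BE F0 AC AE A3 EC 90 A2.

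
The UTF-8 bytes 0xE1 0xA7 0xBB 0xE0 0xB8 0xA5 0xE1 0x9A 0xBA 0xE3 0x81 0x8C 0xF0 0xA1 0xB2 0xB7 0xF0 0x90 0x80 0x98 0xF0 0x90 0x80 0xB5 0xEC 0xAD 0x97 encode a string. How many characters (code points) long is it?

8

Byte at offset 0: 0xE1 = 11100001 → 3-byte char (#1). Advance 3.
Byte at offset 3: 0xE0 = 11100000 → 3-byte char (#2). Advance 3.
Byte at offset 6: 0xE1 = 11100001 → 3-byte char (#3). Advance 3.
Byte at offset 9: 0xE3 = 11100011 → 3-byte char (#4). Advance 3.
Byte at offset 12: 0xF0 = 11110000 → 4-byte char (#5). Advance 4.
Byte at offset 16: 0xF0 = 11110000 → 4-byte char (#6). Advance 4.
Byte at offset 20: 0xF0 = 11110000 → 4-byte char (#7). Advance 4.
Byte at offset 24: 0xEC = 11101100 → 3-byte char (#8). Advance 3.
Reached end at offset 27 after 8 code points.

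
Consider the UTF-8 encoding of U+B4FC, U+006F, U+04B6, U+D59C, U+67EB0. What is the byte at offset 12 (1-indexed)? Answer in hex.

1-indexed offset 12 is 0-indexed offset 11.
U+B4FC → 3-byte form EB 93 BC at offsets 0–2.
U+006F → 1-byte form 6F at offsets 3–3.
U+04B6 → 2-byte form D2 B6 at offsets 4–5.
U+D59C → 3-byte form ED 96 9C at offsets 6–8.
U+67EB0 → 4-byte form F1 A7 BA B0 at offsets 9–12.
Offset 11 falls in char 5's range; it's byte 3 of F1 A7 BA B0 = 0xBA.

0xBA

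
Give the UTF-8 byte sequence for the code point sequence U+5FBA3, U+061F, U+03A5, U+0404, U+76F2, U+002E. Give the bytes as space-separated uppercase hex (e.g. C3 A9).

F1 9F AE A3 D8 9F CE A5 D0 84 E7 9B B2 2E

U+5FBA3: 4-byte form → F1 9F AE A3.
U+061F: 2-byte form → D8 9F.
U+03A5: 2-byte form → CE A5.
U+0404: 2-byte form → D0 84.
U+76F2: 3-byte form → E7 9B B2.
U+002E: 1-byte form → 2E.
Concatenated (14 bytes): F1 9F AE A3 D8 9F CE A5 D0 84 E7 9B B2 2E.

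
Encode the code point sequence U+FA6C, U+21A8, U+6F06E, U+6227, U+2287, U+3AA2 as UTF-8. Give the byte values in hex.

U+FA6C: 3-byte form → EF A9 AC.
U+21A8: 3-byte form → E2 86 A8.
U+6F06E: 4-byte form → F1 AF 81 AE.
U+6227: 3-byte form → E6 88 A7.
U+2287: 3-byte form → E2 8A 87.
U+3AA2: 3-byte form → E3 AA A2.
Concatenated (19 bytes): EF A9 AC E2 86 A8 F1 AF 81 AE E6 88 A7 E2 8A 87 E3 AA A2.

EF A9 AC E2 86 A8 F1 AF 81 AE E6 88 A7 E2 8A 87 E3 AA A2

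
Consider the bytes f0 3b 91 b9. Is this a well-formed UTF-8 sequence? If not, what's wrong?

Leading byte 0xF0 = 11110000 → 4-byte form.
Byte 2 is 0x3B = 00111011, which is not 10xxxxxx — expected a continuation byte.

invalid (non-continuation byte where continuation expected)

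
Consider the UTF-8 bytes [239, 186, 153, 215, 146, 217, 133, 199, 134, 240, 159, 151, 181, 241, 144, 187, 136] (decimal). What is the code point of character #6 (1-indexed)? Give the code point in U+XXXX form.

U+50EC8

Offset 0: leading byte 0xEF = 11101111 → 3-byte char #1 = EF BA 99.
Offset 3: leading byte 0xD7 = 11010111 → 2-byte char #2 = D7 92.
Offset 5: leading byte 0xD9 = 11011001 → 2-byte char #3 = D9 85.
Offset 7: leading byte 0xC7 = 11000111 → 2-byte char #4 = C7 86.
Offset 9: leading byte 0xF0 = 11110000 → 4-byte char #5 = F0 9F 97 B5.
Offset 13: leading byte 0xF1 = 11110001 → 4-byte char #6 = F1 90 BB 88.
Leading byte 0xF1 = 11110001 matches 11110xxx → 4-byte sequence.
Byte 1: 0xF1 = 11110001, payload 001 (3 bits).
Byte 2: 0x90 = 10010000 (10xxxxxx ✓), payload 010000.
Byte 3: 0xBB = 10111011 (10xxxxxx ✓), payload 111011.
Byte 4: 0x88 = 10001000 (10xxxxxx ✓), payload 001000.
Concatenate: 001010000111011001000 = 0x50EC8 (21 bits → U+50EC8).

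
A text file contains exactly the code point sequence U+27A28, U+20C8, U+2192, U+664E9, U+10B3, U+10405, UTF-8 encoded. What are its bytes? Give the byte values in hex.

F0 A7 A8 A8 E2 83 88 E2 86 92 F1 A6 93 A9 E1 82 B3 F0 90 90 85

U+27A28: 4-byte form → F0 A7 A8 A8.
U+20C8: 3-byte form → E2 83 88.
U+2192: 3-byte form → E2 86 92.
U+664E9: 4-byte form → F1 A6 93 A9.
U+10B3: 3-byte form → E1 82 B3.
U+10405: 4-byte form → F0 90 90 85.
Concatenated (21 bytes): F0 A7 A8 A8 E2 83 88 E2 86 92 F1 A6 93 A9 E1 82 B3 F0 90 90 85.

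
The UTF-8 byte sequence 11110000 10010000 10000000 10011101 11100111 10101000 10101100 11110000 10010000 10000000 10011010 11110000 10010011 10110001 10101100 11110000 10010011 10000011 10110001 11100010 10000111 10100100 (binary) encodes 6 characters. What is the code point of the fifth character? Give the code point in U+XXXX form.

Offset 0: leading byte 0xF0 = 11110000 → 4-byte char #1 = F0 90 80 9D.
Offset 4: leading byte 0xE7 = 11100111 → 3-byte char #2 = E7 A8 AC.
Offset 7: leading byte 0xF0 = 11110000 → 4-byte char #3 = F0 90 80 9A.
Offset 11: leading byte 0xF0 = 11110000 → 4-byte char #4 = F0 93 B1 AC.
Offset 15: leading byte 0xF0 = 11110000 → 4-byte char #5 = F0 93 83 B1.
Leading byte 0xF0 = 11110000 matches 11110xxx → 4-byte sequence.
Byte 1: 0xF0 = 11110000, payload 000 (3 bits).
Byte 2: 0x93 = 10010011 (10xxxxxx ✓), payload 010011.
Byte 3: 0x83 = 10000011 (10xxxxxx ✓), payload 000011.
Byte 4: 0xB1 = 10110001 (10xxxxxx ✓), payload 110001.
Concatenate: 000010011000011110001 = 0x130F1 (21 bits → U+130F1).

U+130F1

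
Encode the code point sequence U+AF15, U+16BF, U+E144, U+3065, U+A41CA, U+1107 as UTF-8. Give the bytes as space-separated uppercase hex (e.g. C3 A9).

EA BC 95 E1 9A BF EE 85 84 E3 81 A5 F2 A4 87 8A E1 84 87

U+AF15: 3-byte form → EA BC 95.
U+16BF: 3-byte form → E1 9A BF.
U+E144: 3-byte form → EE 85 84.
U+3065: 3-byte form → E3 81 A5.
U+A41CA: 4-byte form → F2 A4 87 8A.
U+1107: 3-byte form → E1 84 87.
Concatenated (19 bytes): EA BC 95 E1 9A BF EE 85 84 E3 81 A5 F2 A4 87 8A E1 84 87.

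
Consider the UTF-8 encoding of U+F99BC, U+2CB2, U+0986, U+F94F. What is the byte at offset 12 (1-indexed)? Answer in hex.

1-indexed offset 12 is 0-indexed offset 11.
U+F99BC → 4-byte form F3 B9 A6 BC at offsets 0–3.
U+2CB2 → 3-byte form E2 B2 B2 at offsets 4–6.
U+0986 → 3-byte form E0 A6 86 at offsets 7–9.
U+F94F → 3-byte form EF A5 8F at offsets 10–12.
Offset 11 falls in char 4's range; it's byte 2 of EF A5 8F = 0xA5.

0xA5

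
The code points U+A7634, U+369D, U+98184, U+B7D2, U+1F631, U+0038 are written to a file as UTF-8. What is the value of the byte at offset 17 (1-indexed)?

1-indexed offset 17 is 0-indexed offset 16.
U+A7634 → 4-byte form F2 A7 98 B4 at offsets 0–3.
U+369D → 3-byte form E3 9A 9D at offsets 4–6.
U+98184 → 4-byte form F2 98 86 84 at offsets 7–10.
U+B7D2 → 3-byte form EB 9F 92 at offsets 11–13.
U+1F631 → 4-byte form F0 9F 98 B1 at offsets 14–17.
Offset 16 falls in char 5's range; it's byte 3 of F0 9F 98 B1 = 0x98.

0x98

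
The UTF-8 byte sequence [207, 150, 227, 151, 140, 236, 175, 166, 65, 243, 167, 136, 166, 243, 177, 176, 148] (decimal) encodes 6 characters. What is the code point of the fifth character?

U+E7226

Offset 0: leading byte 0xCF = 11001111 → 2-byte char #1 = CF 96.
Offset 2: leading byte 0xE3 = 11100011 → 3-byte char #2 = E3 97 8C.
Offset 5: leading byte 0xEC = 11101100 → 3-byte char #3 = EC AF A6.
Offset 8: leading byte 0x41 = 01000001 → 1-byte char #4 = 41.
Offset 9: leading byte 0xF3 = 11110011 → 4-byte char #5 = F3 A7 88 A6.
Leading byte 0xF3 = 11110011 matches 11110xxx → 4-byte sequence.
Byte 1: 0xF3 = 11110011, payload 011 (3 bits).
Byte 2: 0xA7 = 10100111 (10xxxxxx ✓), payload 100111.
Byte 3: 0x88 = 10001000 (10xxxxxx ✓), payload 001000.
Byte 4: 0xA6 = 10100110 (10xxxxxx ✓), payload 100110.
Concatenate: 011100111001000100110 = 0xE7226 (21 bits → U+E7226).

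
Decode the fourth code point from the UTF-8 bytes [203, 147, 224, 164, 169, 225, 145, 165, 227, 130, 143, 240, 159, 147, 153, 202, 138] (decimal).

Offset 0: leading byte 0xCB = 11001011 → 2-byte char #1 = CB 93.
Offset 2: leading byte 0xE0 = 11100000 → 3-byte char #2 = E0 A4 A9.
Offset 5: leading byte 0xE1 = 11100001 → 3-byte char #3 = E1 91 A5.
Offset 8: leading byte 0xE3 = 11100011 → 3-byte char #4 = E3 82 8F.
Leading byte 0xE3 = 11100011 matches 1110xxxx → 3-byte sequence.
Byte 1: 0xE3 = 11100011, payload 0011 (4 bits).
Byte 2: 0x82 = 10000010 (10xxxxxx ✓), payload 000010.
Byte 3: 0x8F = 10001111 (10xxxxxx ✓), payload 001111.
Concatenate: 0011000010001111 = 0x308F (16 bits → U+308F).

U+308F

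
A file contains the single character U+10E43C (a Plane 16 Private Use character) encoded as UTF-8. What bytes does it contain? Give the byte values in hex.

U+10E43C = 0x10E43C = 1107004 decimal. In range U+10000–U+10FFFF → 4-byte form: 11110xxx 10xxxxxx 10xxxxxx 10xxxxxx.
Binary (21 bits): 100001110010000111100.
Split 3+6+6+6: 100 | 001110 | 010000 | 111100.
Byte 1: 11110100 = 0xF4.
Byte 2: 10001110 = 0x8E.
Byte 3: 10010000 = 0x90.
Byte 4: 10111100 = 0xBC.

F4 8E 90 BC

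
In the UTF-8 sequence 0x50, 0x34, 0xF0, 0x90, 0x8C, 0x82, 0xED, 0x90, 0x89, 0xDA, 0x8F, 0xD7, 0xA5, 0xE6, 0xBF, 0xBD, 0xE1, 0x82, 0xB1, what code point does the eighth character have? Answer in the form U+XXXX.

Offset 0: leading byte 0x50 = 01010000 → 1-byte char #1 = 50.
Offset 1: leading byte 0x34 = 00110100 → 1-byte char #2 = 34.
Offset 2: leading byte 0xF0 = 11110000 → 4-byte char #3 = F0 90 8C 82.
Offset 6: leading byte 0xED = 11101101 → 3-byte char #4 = ED 90 89.
Offset 9: leading byte 0xDA = 11011010 → 2-byte char #5 = DA 8F.
Offset 11: leading byte 0xD7 = 11010111 → 2-byte char #6 = D7 A5.
Offset 13: leading byte 0xE6 = 11100110 → 3-byte char #7 = E6 BF BD.
Offset 16: leading byte 0xE1 = 11100001 → 3-byte char #8 = E1 82 B1.
Leading byte 0xE1 = 11100001 matches 1110xxxx → 3-byte sequence.
Byte 1: 0xE1 = 11100001, payload 0001 (4 bits).
Byte 2: 0x82 = 10000010 (10xxxxxx ✓), payload 000010.
Byte 3: 0xB1 = 10110001 (10xxxxxx ✓), payload 110001.
Concatenate: 0001000010110001 = 0x10B1 (16 bits → U+10B1).

U+10B1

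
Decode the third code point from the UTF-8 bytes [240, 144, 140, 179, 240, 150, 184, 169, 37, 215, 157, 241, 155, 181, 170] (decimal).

U+0025

Offset 0: leading byte 0xF0 = 11110000 → 4-byte char #1 = F0 90 8C B3.
Offset 4: leading byte 0xF0 = 11110000 → 4-byte char #2 = F0 96 B8 A9.
Offset 8: leading byte 0x25 = 00100101 → 1-byte char #3 = 25.
Leading byte 0x25 = 00100101 matches 0xxxxxxx → 1-byte sequence.
Byte 1: 0x25 = 00100101, payload 0100101 (7 bits).
Concatenate: 0100101 = 0x25 (7 bits → U+0025).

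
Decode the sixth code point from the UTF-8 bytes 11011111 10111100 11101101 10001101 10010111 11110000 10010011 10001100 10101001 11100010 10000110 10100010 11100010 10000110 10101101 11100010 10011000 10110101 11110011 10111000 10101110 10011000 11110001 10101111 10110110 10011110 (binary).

U+2635

Offset 0: leading byte 0xDF = 11011111 → 2-byte char #1 = DF BC.
Offset 2: leading byte 0xED = 11101101 → 3-byte char #2 = ED 8D 97.
Offset 5: leading byte 0xF0 = 11110000 → 4-byte char #3 = F0 93 8C A9.
Offset 9: leading byte 0xE2 = 11100010 → 3-byte char #4 = E2 86 A2.
Offset 12: leading byte 0xE2 = 11100010 → 3-byte char #5 = E2 86 AD.
Offset 15: leading byte 0xE2 = 11100010 → 3-byte char #6 = E2 98 B5.
Leading byte 0xE2 = 11100010 matches 1110xxxx → 3-byte sequence.
Byte 1: 0xE2 = 11100010, payload 0010 (4 bits).
Byte 2: 0x98 = 10011000 (10xxxxxx ✓), payload 011000.
Byte 3: 0xB5 = 10110101 (10xxxxxx ✓), payload 110101.
Concatenate: 0010011000110101 = 0x2635 (16 bits → U+2635).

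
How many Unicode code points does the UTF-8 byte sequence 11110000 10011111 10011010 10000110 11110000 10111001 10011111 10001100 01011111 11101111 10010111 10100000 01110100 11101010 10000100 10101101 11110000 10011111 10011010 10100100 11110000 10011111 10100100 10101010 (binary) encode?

8

Byte at offset 0: 0xF0 = 11110000 → 4-byte char (#1). Advance 4.
Byte at offset 4: 0xF0 = 11110000 → 4-byte char (#2). Advance 4.
Byte at offset 8: 0x5F = 01011111 → 1-byte char (#3). Advance 1.
Byte at offset 9: 0xEF = 11101111 → 3-byte char (#4). Advance 3.
Byte at offset 12: 0x74 = 01110100 → 1-byte char (#5). Advance 1.
Byte at offset 13: 0xEA = 11101010 → 3-byte char (#6). Advance 3.
Byte at offset 16: 0xF0 = 11110000 → 4-byte char (#7). Advance 4.
Byte at offset 20: 0xF0 = 11110000 → 4-byte char (#8). Advance 4.
Reached end at offset 24 after 8 code points.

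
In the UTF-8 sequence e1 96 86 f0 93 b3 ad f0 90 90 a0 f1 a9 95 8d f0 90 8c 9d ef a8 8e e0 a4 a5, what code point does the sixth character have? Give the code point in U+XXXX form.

Offset 0: leading byte 0xE1 = 11100001 → 3-byte char #1 = E1 96 86.
Offset 3: leading byte 0xF0 = 11110000 → 4-byte char #2 = F0 93 B3 AD.
Offset 7: leading byte 0xF0 = 11110000 → 4-byte char #3 = F0 90 90 A0.
Offset 11: leading byte 0xF1 = 11110001 → 4-byte char #4 = F1 A9 95 8D.
Offset 15: leading byte 0xF0 = 11110000 → 4-byte char #5 = F0 90 8C 9D.
Offset 19: leading byte 0xEF = 11101111 → 3-byte char #6 = EF A8 8E.
Leading byte 0xEF = 11101111 matches 1110xxxx → 3-byte sequence.
Byte 1: 0xEF = 11101111, payload 1111 (4 bits).
Byte 2: 0xA8 = 10101000 (10xxxxxx ✓), payload 101000.
Byte 3: 0x8E = 10001110 (10xxxxxx ✓), payload 001110.
Concatenate: 1111101000001110 = 0xFA0E (16 bits → U+FA0E).

U+FA0E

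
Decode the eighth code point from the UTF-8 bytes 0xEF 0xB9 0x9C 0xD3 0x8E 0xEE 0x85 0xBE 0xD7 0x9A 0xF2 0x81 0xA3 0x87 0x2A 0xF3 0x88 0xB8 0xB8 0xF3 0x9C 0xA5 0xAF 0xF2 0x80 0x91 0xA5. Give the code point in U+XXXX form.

Offset 0: leading byte 0xEF = 11101111 → 3-byte char #1 = EF B9 9C.
Offset 3: leading byte 0xD3 = 11010011 → 2-byte char #2 = D3 8E.
Offset 5: leading byte 0xEE = 11101110 → 3-byte char #3 = EE 85 BE.
Offset 8: leading byte 0xD7 = 11010111 → 2-byte char #4 = D7 9A.
Offset 10: leading byte 0xF2 = 11110010 → 4-byte char #5 = F2 81 A3 87.
Offset 14: leading byte 0x2A = 00101010 → 1-byte char #6 = 2A.
Offset 15: leading byte 0xF3 = 11110011 → 4-byte char #7 = F3 88 B8 B8.
Offset 19: leading byte 0xF3 = 11110011 → 4-byte char #8 = F3 9C A5 AF.
Leading byte 0xF3 = 11110011 matches 11110xxx → 4-byte sequence.
Byte 1: 0xF3 = 11110011, payload 011 (3 bits).
Byte 2: 0x9C = 10011100 (10xxxxxx ✓), payload 011100.
Byte 3: 0xA5 = 10100101 (10xxxxxx ✓), payload 100101.
Byte 4: 0xAF = 10101111 (10xxxxxx ✓), payload 101111.
Concatenate: 011011100100101101111 = 0xDC96F (21 bits → U+DC96F).

U+DC96F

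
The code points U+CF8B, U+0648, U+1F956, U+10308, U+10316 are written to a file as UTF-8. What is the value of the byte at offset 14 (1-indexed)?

1-indexed offset 14 is 0-indexed offset 13.
U+CF8B → 3-byte form EC BE 8B at offsets 0–2.
U+0648 → 2-byte form D9 88 at offsets 3–4.
U+1F956 → 4-byte form F0 9F A5 96 at offsets 5–8.
U+10308 → 4-byte form F0 90 8C 88 at offsets 9–12.
U+10316 → 4-byte form F0 90 8C 96 at offsets 13–16.
Offset 13 falls in char 5's range; it's byte 1 of F0 90 8C 96 = 0xF0.

0xF0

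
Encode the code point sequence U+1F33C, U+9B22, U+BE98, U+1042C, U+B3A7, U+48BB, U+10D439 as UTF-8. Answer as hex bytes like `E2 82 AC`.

U+1F33C: 4-byte form → F0 9F 8C BC.
U+9B22: 3-byte form → E9 AC A2.
U+BE98: 3-byte form → EB BA 98.
U+1042C: 4-byte form → F0 90 90 AC.
U+B3A7: 3-byte form → EB 8E A7.
U+48BB: 3-byte form → E4 A2 BB.
U+10D439: 4-byte form → F4 8D 90 B9.
Concatenated (24 bytes): F0 9F 8C BC E9 AC A2 EB BA 98 F0 90 90 AC EB 8E A7 E4 A2 BB F4 8D 90 B9.

F0 9F 8C BC E9 AC A2 EB BA 98 F0 90 90 AC EB 8E A7 E4 A2 BB F4 8D 90 B9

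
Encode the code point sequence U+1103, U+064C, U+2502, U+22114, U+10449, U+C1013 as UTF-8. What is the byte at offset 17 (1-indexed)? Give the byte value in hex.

0xF3

1-indexed offset 17 is 0-indexed offset 16.
U+1103 → 3-byte form E1 84 83 at offsets 0–2.
U+064C → 2-byte form D9 8C at offsets 3–4.
U+2502 → 3-byte form E2 94 82 at offsets 5–7.
U+22114 → 4-byte form F0 A2 84 94 at offsets 8–11.
U+10449 → 4-byte form F0 90 91 89 at offsets 12–15.
U+C1013 → 4-byte form F3 81 80 93 at offsets 16–19.
Offset 16 falls in char 6's range; it's byte 1 of F3 81 80 93 = 0xF3.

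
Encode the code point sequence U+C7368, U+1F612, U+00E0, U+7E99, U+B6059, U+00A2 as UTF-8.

U+C7368: 4-byte form → F3 87 8D A8.
U+1F612: 4-byte form → F0 9F 98 92.
U+00E0: 2-byte form → C3 A0.
U+7E99: 3-byte form → E7 BA 99.
U+B6059: 4-byte form → F2 B6 81 99.
U+00A2: 2-byte form → C2 A2.
Concatenated (19 bytes): F3 87 8D A8 F0 9F 98 92 C3 A0 E7 BA 99 F2 B6 81 99 C2 A2.

F3 87 8D A8 F0 9F 98 92 C3 A0 E7 BA 99 F2 B6 81 99 C2 A2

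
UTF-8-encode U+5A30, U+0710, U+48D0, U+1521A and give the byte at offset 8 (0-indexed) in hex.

U+5A30 → 3-byte form E5 A8 B0 at offsets 0–2.
U+0710 → 2-byte form DC 90 at offsets 3–4.
U+48D0 → 3-byte form E4 A3 90 at offsets 5–7.
U+1521A → 4-byte form F0 95 88 9A at offsets 8–11.
Offset 8 falls in char 4's range; it's byte 1 of F0 95 88 9A = 0xF0.

0xF0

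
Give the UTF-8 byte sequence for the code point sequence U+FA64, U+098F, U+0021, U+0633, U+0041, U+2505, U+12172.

EF A9 A4 E0 A6 8F 21 D8 B3 41 E2 94 85 F0 92 85 B2

U+FA64: 3-byte form → EF A9 A4.
U+098F: 3-byte form → E0 A6 8F.
U+0021: 1-byte form → 21.
U+0633: 2-byte form → D8 B3.
U+0041: 1-byte form → 41.
U+2505: 3-byte form → E2 94 85.
U+12172: 4-byte form → F0 92 85 B2.
Concatenated (17 bytes): EF A9 A4 E0 A6 8F 21 D8 B3 41 E2 94 85 F0 92 85 B2.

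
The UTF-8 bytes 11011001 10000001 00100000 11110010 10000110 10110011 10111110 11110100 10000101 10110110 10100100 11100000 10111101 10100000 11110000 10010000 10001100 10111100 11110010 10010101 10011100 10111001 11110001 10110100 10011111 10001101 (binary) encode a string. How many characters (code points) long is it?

Byte at offset 0: 0xD9 = 11011001 → 2-byte char (#1). Advance 2.
Byte at offset 2: 0x20 = 00100000 → 1-byte char (#2). Advance 1.
Byte at offset 3: 0xF2 = 11110010 → 4-byte char (#3). Advance 4.
Byte at offset 7: 0xF4 = 11110100 → 4-byte char (#4). Advance 4.
Byte at offset 11: 0xE0 = 11100000 → 3-byte char (#5). Advance 3.
Byte at offset 14: 0xF0 = 11110000 → 4-byte char (#6). Advance 4.
Byte at offset 18: 0xF2 = 11110010 → 4-byte char (#7). Advance 4.
Byte at offset 22: 0xF1 = 11110001 → 4-byte char (#8). Advance 4.
Reached end at offset 26 after 8 code points.

8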